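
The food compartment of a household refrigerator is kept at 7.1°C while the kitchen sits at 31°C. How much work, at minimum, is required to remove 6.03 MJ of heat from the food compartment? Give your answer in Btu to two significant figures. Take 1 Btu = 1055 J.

490 Btu

In absolute terms T_C = 280.25 K and T_H = 304.15 K, so ΔT = 23.90 K.
The reversible limit is COP_R = T_C/ΔT = 11.73, so W_min = Q_C/COP = Q_C·ΔT/T_C.
W_min = 6.030 × 23.90/280.25 = 0.5142 MJ = 487.4 Btu.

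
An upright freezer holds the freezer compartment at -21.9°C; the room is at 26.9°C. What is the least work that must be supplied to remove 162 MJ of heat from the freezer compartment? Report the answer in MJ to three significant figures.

In absolute terms T_C = 251.25 K and T_H = 300.05 K, so ΔT = 48.80 K.
The reversible limit is COP_R = T_C/ΔT = 5.149, so W_min = Q_C/COP = Q_C·ΔT/T_C.
W_min = 162.0 × 48.80/251.25 = 31.47 MJ.

31.5 MJ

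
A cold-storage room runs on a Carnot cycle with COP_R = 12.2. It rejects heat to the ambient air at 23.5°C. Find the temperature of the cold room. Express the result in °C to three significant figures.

For a Carnot refrigerator COP_R = T_C/(T_H − T_C), so T_C = COP·T_H/(1 + COP).
With T_H = 296.65 K, T_C = 12.2 × 296.65/13.20 = 274.18 K.
Converting, 274.18 K = 1.03°C.

1.03 °C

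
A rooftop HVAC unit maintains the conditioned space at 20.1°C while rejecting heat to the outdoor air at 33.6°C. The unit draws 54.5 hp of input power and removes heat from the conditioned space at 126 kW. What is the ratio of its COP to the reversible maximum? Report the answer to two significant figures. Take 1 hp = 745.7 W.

0.14

Converting, Q̇_C = 126.0 kW = 169.0 hp, so COP_actual = Q̇_C/Ẇ = 169.0/54.50 = 3.100.
In absolute terms T_C = 293.25 K and T_H = 306.75 K, so ΔT = 13.50 K.
COP_Carnot = T_C/ΔT = 293.25/13.50 = 21.72.
η_II = COP_actual/COP_Carnot = 3.100/21.72 = 0.1427.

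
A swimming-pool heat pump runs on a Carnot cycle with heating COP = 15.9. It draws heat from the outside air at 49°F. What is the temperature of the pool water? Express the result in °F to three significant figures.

COP_HP = T_H/(T_H − T_C) rearranges to T_H = COP·T_C/(COP − 1).
With T_C = 282.59 K, T_H = 15.9 × 282.59/14.90 = 301.56 K.
Converting, 301.56 K = 83.14°F.

83.1 °F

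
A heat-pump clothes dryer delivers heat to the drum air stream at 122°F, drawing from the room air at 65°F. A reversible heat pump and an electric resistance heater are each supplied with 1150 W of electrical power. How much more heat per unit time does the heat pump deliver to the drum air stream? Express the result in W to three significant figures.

10600 W

In absolute terms T_C = 291.48 K and T_H = 323.15 K, so ΔT = 31.67 K.
COP_Carnot = T_H/ΔT = 323.15/31.67 = 10.20.
The heat pump delivers Q̇_H = COP × Ẇ = 11740 W; the resistance heater delivers Ẇ = 1150 W.
Extra = (COP − 1)·Ẇ = 10590 W.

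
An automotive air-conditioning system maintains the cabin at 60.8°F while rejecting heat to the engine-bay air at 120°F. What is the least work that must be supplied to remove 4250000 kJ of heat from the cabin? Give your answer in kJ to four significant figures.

In absolute terms T_C = 289.15 K and T_H = 322.04 K, so ΔT = 32.89 K.
The reversible limit is COP_R = T_C/ΔT = 8.792, so W_min = Q_C/COP = Q_C·ΔT/T_C.
W_min = 4250000 × 32.89/289.15 = 483400 kJ.

483400 kJ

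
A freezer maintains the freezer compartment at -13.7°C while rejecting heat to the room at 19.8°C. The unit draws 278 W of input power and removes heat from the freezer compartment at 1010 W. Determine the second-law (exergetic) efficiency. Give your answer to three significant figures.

0.469

COP_actual = Q̇_C/Ẇ = 1010/278.0 = 3.633.
In absolute terms T_C = 259.45 K and T_H = 292.95 K, so ΔT = 33.50 K.
COP_Carnot = T_C/ΔT = 259.45/33.50 = 7.745.
η_II = COP_actual/COP_Carnot = 3.633/7.745 = 0.4691.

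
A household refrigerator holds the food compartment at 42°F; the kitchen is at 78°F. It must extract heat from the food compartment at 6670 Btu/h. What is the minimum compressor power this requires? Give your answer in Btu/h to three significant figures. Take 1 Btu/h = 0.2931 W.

479 Btu/h

In absolute terms T_C = 278.71 K and T_H = 298.71 K, so ΔT = 20.00 K.
COP_Carnot = T_C/ΔT = 278.71/20.00 = 13.94.
Ẇ_min = Q̇/COP_Carnot = 6670/13.94 = 478.6 Btu/h.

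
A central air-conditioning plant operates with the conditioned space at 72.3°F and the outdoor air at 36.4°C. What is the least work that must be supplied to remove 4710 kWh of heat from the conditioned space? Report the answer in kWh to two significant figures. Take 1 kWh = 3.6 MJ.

In absolute terms T_C = 295.54 K and T_H = 309.55 K, so ΔT = 14.01 K.
The reversible limit is COP_R = T_C/ΔT = 21.09, so W_min = Q_C/COP = Q_C·ΔT/T_C.
W_min = 4710 × 14.01/295.54 = 223.3 kWh.

220 kWh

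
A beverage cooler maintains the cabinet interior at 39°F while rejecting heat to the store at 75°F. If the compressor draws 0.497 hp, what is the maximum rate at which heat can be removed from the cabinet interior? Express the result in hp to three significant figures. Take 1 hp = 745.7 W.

6.88 hp

In absolute terms T_C = 277.04 K and T_H = 297.04 K, so ΔT = 20.00 K.
COP_Carnot = T_C/ΔT = 277.04/20.00 = 13.85.
Q̇_max = COP_Carnot × Ẇ = 13.85 × 0.4970 hp = 6.884 hp.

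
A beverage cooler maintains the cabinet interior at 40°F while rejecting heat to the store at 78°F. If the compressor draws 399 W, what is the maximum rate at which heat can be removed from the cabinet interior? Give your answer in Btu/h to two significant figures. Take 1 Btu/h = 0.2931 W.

18000 Btu/h

In absolute terms T_C = 277.59 K and T_H = 298.71 K, so ΔT = 21.11 K.
COP_Carnot = T_C/ΔT = 277.59/21.11 = 13.15.
Q̇_max = COP_Carnot × Ẇ = 13.15 × 399.0 W = 5247 W = 17900 Btu/h.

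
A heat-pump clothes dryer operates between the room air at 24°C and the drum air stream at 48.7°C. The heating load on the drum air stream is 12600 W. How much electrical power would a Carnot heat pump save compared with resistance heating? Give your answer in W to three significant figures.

In absolute terms T_C = 297.15 K and T_H = 321.85 K, so ΔT = 24.70 K.
COP_Carnot = T_H/ΔT = 321.85/24.70 = 13.03.
Resistance heating needs Ẇ_res = Q̇_H = 12600 W; the reversible heat pump needs only Ẇ_hp = Q̇_H/COP = 967.0 W.
Saving = 12600 − 967.0 = 11630 W.

11600 W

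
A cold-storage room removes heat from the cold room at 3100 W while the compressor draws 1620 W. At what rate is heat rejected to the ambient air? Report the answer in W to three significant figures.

For a cyclic device the first law requires Q̇_H = Q̇_C + Ẇ.
Q̇_H = Q̇_C + Ẇ = 4720 W.

4720 W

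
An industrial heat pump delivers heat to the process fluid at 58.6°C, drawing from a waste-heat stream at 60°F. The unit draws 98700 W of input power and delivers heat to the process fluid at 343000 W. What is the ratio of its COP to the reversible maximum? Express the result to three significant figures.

0.451

COP_actual = Q̇_H/Ẇ = 343000/98700 = 3.475.
In absolute terms T_C = 288.71 K and T_H = 331.75 K, so ΔT = 43.04 K.
COP_Carnot = T_H/ΔT = 331.75/43.04 = 7.707.
η_II = COP_actual/COP_Carnot = 3.475/7.707 = 0.4509.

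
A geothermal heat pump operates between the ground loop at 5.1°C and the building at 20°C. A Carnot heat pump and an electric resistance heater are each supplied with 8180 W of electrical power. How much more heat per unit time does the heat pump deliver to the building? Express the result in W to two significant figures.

In absolute terms T_C = 278.25 K and T_H = 293.15 K, so ΔT = 14.90 K.
COP_Carnot = T_H/ΔT = 293.15/14.90 = 19.67.
The heat pump delivers Q̇_H = COP × Ẇ = 160900 W; the resistance heater delivers Ẇ = 8180 W.
Extra = (COP − 1)·Ẇ = 152800 W.

150000 W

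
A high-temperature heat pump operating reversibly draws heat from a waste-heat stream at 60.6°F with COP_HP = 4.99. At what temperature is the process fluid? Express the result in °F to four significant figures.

COP_HP = T_H/(T_H − T_C) rearranges to T_H = COP·T_C/(COP − 1).
With T_C = 289.04 K, T_H = 4.99 × 289.04/3.990 = 361.48 K.
Converting, 361.48 K = 190.99°F.

191.0 °F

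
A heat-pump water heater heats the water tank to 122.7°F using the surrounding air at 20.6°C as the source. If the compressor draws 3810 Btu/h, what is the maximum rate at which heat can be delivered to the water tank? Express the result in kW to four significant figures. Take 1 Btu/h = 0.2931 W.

12.13 kW

In absolute terms T_C = 293.75 K and T_H = 323.54 K, so ΔT = 29.79 K.
COP_Carnot = T_H/ΔT = 323.54/29.79 = 10.86.
Q̇_max = COP_Carnot × Ẇ = 10.86 × 3810 Btu/h = 41380 Btu/h = 12.13 kW.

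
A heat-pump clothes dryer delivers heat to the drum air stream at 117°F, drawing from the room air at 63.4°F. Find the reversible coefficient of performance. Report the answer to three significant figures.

10.8

In absolute terms T_C = 290.59 K and T_H = 320.37 K, so ΔT = 29.78 K.
For a reversible cycle, COP_Carnot = T_H/ΔT = 320.37/29.78 = 10.76.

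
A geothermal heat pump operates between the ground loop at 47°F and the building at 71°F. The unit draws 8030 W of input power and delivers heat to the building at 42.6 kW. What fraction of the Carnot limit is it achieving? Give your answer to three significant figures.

0.240

Converting, Q̇_H = 42.60 kW = 42600 W, so COP_actual = Q̇_H/Ẇ = 42600/8030 = 5.305.
In absolute terms T_C = 281.48 K and T_H = 294.82 K, so ΔT = 13.33 K.
COP_Carnot = T_H/ΔT = 294.82/13.33 = 22.11.
η_II = COP_actual/COP_Carnot = 5.305/22.11 = 0.2399.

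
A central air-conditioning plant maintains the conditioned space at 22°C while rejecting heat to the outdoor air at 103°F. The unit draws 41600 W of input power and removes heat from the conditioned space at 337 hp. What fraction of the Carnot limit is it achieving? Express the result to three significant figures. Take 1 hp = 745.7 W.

Converting, Q̇_C = 337.0 hp = 251300 W, so COP_actual = Q̇_C/Ẇ = 251300/41600 = 6.041.
In absolute terms T_C = 295.15 K and T_H = 312.59 K, so ΔT = 17.44 K.
COP_Carnot = T_C/ΔT = 295.15/17.44 = 16.92.
η_II = COP_actual/COP_Carnot = 6.041/16.92 = 0.3570.

0.357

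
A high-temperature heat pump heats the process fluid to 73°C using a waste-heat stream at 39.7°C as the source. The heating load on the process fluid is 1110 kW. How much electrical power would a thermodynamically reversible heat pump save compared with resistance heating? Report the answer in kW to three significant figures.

In absolute terms T_C = 312.85 K and T_H = 346.15 K, so ΔT = 33.30 K.
COP_Carnot = T_H/ΔT = 346.15/33.30 = 10.39.
Resistance heating needs Ẇ_res = Q̇_H = 1110 kW; the reversible heat pump needs only Ẇ_hp = Q̇_H/COP = 106.8 kW.
Saving = 1110 − 106.8 = 1003 kW.

1000 kW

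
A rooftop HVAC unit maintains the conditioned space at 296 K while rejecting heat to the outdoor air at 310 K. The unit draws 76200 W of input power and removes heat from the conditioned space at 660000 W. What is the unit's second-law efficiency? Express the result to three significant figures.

COP_actual = Q̇_C/Ẇ = 660000/76200 = 8.661.
The reservoir spacing is ΔT = 310 − 296 = 14.00 K.
COP_Carnot = T_C/ΔT = 296.00/14.00 = 21.14.
η_II = COP_actual/COP_Carnot = 8.661/21.14 = 0.4097.

0.410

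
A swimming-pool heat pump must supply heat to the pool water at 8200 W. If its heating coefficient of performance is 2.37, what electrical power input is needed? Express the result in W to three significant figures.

Ẇ = Q̇_H/COP_HP = 8200/2.37 = 3460 W.

3460 W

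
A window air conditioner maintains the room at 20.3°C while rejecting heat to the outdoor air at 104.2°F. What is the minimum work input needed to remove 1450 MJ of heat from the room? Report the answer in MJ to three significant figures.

97.9 MJ

In absolute terms T_C = 293.45 K and T_H = 313.26 K, so ΔT = 19.81 K.
The reversible limit is COP_R = T_C/ΔT = 14.81, so W_min = Q_C/COP = Q_C·ΔT/T_C.
W_min = 1450 × 19.81/293.45 = 97.89 MJ.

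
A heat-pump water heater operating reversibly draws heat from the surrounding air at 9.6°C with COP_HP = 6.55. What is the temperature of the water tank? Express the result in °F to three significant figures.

COP_HP = T_H/(T_H − T_C) rearranges to T_H = COP·T_C/(COP − 1).
With T_C = 282.75 K, T_H = 6.55 × 282.75/5.550 = 333.70 K.
Converting, 333.70 K = 140.98°F.

141 °F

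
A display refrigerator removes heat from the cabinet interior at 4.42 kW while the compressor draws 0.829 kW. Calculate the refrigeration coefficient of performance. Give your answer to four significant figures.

The first law gives Q̇_H = Q̇_C + Ẇ, so the three rates are Q̇_C = 4.420, Q̇_H = 5.249, Ẇ = 0.8290 kW.
COP_R = Q̇_C/Ẇ = 4.420/0.8290 = 5.332.

5.332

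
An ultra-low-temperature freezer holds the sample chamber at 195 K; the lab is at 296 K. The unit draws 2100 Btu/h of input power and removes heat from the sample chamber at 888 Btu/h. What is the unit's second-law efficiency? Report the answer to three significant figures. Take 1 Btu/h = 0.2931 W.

COP_actual = Q̇_C/Ẇ = 888.0/2100 = 0.4229.
The reservoir spacing is ΔT = 296 − 195 = 101.0 K.
COP_Carnot = T_C/ΔT = 195.00/101.0 = 1.931.
η_II = COP_actual/COP_Carnot = 0.4229/1.931 = 0.2190.

0.219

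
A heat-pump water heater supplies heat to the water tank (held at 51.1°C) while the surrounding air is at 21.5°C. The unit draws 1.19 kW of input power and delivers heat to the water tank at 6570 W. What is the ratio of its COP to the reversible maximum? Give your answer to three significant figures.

Converting, Q̇_H = 6570 W = 6.570 kW, so COP_actual = Q̇_H/Ẇ = 6.570/1.190 = 5.521.
In absolute terms T_C = 294.65 K and T_H = 324.25 K, so ΔT = 29.60 K.
COP_Carnot = T_H/ΔT = 324.25/29.60 = 10.95.
η_II = COP_actual/COP_Carnot = 5.521/10.95 = 0.5040.

0.504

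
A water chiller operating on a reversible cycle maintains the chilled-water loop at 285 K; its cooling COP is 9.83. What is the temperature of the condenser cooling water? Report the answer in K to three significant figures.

314 K

COP_R = T_C/(T_H − T_C) gives T_H − T_C = T_C/COP.
With T_C = 285.00 K, T_H = 285.00 × (1 + 1/9.83) = 313.99 K.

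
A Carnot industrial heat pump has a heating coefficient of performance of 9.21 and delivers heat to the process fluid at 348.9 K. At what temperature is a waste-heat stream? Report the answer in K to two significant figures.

310 K

COP_HP = T_H/(T_H − T_C) gives T_H − T_C = T_H/COP.
With T_H = 348.90 K, T_C = 348.90 × (1 − 1/9.21) = 311.02 K.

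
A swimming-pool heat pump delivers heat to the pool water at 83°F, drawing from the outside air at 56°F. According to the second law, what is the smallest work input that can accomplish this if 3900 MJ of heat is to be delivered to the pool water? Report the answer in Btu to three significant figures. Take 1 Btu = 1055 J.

In absolute terms T_C = 286.48 K and T_H = 301.48 K, so ΔT = 15.00 K.
The reversible limit is COP_HP = T_H/ΔT = 20.10, so W_min = Q_H/COP = Q_H·ΔT/T_H.
W_min = 3900 × 15.00/301.48 = 194.0 MJ = 183900 Btu.

184000 Btu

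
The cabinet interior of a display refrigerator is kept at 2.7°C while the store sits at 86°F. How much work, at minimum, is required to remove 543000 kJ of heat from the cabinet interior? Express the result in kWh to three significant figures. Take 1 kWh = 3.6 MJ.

In absolute terms T_C = 275.85 K and T_H = 303.15 K, so ΔT = 27.30 K.
The reversible limit is COP_R = T_C/ΔT = 10.10, so W_min = Q_C/COP = Q_C·ΔT/T_C.
W_min = 543000 × 27.30/275.85 = 53740 kJ = 14.93 kWh.

14.9 kWh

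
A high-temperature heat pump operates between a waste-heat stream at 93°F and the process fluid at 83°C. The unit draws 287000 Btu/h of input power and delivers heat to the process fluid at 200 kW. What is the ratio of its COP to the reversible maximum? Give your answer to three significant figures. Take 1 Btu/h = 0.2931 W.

Converting, Q̇_H = 200.0 kW = 682400 Btu/h, so COP_actual = Q̇_H/Ẇ = 682400/287000 = 2.378.
In absolute terms T_C = 307.04 K and T_H = 356.15 K, so ΔT = 49.11 K.
COP_Carnot = T_H/ΔT = 356.15/49.11 = 7.252.
η_II = COP_actual/COP_Carnot = 2.378/7.252 = 0.3279.

0.328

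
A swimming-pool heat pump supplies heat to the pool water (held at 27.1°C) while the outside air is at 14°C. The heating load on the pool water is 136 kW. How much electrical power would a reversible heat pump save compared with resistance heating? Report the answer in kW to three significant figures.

In absolute terms T_C = 287.15 K and T_H = 300.25 K, so ΔT = 13.10 K.
COP_Carnot = T_H/ΔT = 300.25/13.10 = 22.92.
Resistance heating needs Ẇ_res = Q̇_H = 136.0 kW; the reversible heat pump needs only Ẇ_hp = Q̇_H/COP = 5.934 kW.
Saving = 136.0 − 5.934 = 130.1 kW.

130 kW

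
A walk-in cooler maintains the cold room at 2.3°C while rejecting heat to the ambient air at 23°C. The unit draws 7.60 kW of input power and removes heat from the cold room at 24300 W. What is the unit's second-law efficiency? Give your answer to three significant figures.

0.240

Converting, Q̇_C = 24300 W = 24.30 kW, so COP_actual = Q̇_C/Ẇ = 24.30/7.600 = 3.197.
In absolute terms T_C = 275.45 K and T_H = 296.15 K, so ΔT = 20.70 K.
COP_Carnot = T_C/ΔT = 275.45/20.70 = 13.31.
η_II = COP_actual/COP_Carnot = 3.197/13.31 = 0.2403.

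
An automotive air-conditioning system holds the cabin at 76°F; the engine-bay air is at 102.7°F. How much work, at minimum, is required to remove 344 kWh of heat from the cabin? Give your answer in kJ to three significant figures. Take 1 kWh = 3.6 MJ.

In absolute terms T_C = 297.59 K and T_H = 312.43 K, so ΔT = 14.83 K.
The reversible limit is COP_R = T_C/ΔT = 20.06, so W_min = Q_C/COP = Q_C·ΔT/T_C.
W_min = 344.0 × 14.83/297.59 = 17.15 kWh = 61730 kJ.

61700 kJ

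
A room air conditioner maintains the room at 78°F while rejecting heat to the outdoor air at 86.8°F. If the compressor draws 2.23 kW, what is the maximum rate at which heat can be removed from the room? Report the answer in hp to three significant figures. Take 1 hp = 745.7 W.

In absolute terms T_C = 298.71 K and T_H = 303.59 K, so ΔT = 4.889 K.
COP_Carnot = T_C/ΔT = 298.71/4.889 = 61.10.
Q̇_max = COP_Carnot × Ẇ = 61.10 × 2.230 kW = 136.3 kW = 182.7 hp.

183 hp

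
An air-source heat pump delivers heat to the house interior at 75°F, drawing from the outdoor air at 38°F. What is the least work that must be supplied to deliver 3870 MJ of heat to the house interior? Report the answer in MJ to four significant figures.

In absolute terms T_C = 276.48 K and T_H = 297.04 K, so ΔT = 20.56 K.
The reversible limit is COP_HP = T_H/ΔT = 14.45, so W_min = Q_H/COP = Q_H·ΔT/T_H.
W_min = 3870 × 20.56/297.04 = 267.8 MJ.

267.8 MJ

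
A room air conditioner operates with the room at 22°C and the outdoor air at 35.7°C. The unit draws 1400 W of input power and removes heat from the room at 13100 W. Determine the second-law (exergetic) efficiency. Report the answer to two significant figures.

0.43

COP_actual = Q̇_C/Ẇ = 13100/1400 = 9.357.
In absolute terms T_C = 295.15 K and T_H = 308.85 K, so ΔT = 13.70 K.
COP_Carnot = T_C/ΔT = 295.15/13.70 = 21.54.
η_II = COP_actual/COP_Carnot = 9.357/21.54 = 0.4343.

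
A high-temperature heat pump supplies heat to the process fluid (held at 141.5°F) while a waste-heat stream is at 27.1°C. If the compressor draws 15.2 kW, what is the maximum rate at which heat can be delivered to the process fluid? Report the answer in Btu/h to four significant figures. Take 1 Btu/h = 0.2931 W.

In absolute terms T_C = 300.25 K and T_H = 333.98 K, so ΔT = 33.73 K.
COP_Carnot = T_H/ΔT = 333.98/33.73 = 9.901.
Q̇_max = COP_Carnot × Ẇ = 9.901 × 15.20 kW = 150.5 kW = 513400 Btu/h.

513400 Btu/h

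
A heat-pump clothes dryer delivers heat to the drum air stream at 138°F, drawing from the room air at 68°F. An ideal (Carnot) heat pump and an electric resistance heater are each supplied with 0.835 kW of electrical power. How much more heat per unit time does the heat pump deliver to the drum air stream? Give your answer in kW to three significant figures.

6.29 kW

In absolute terms T_C = 293.15 K and T_H = 332.04 K, so ΔT = 38.89 K.
COP_Carnot = T_H/ΔT = 332.04/38.89 = 8.538.
The heat pump delivers Q̇_H = COP × Ẇ = 7.129 kW; the resistance heater delivers Ẇ = 0.8350 kW.
Extra = (COP − 1)·Ẇ = 6.294 kW.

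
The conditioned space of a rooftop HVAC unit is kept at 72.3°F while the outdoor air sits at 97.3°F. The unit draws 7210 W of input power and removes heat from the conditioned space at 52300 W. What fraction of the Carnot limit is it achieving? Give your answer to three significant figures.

0.341

COP_actual = Q̇_C/Ẇ = 52300/7210 = 7.254.
In absolute terms T_C = 295.54 K and T_H = 309.43 K, so ΔT = 13.89 K.
COP_Carnot = T_C/ΔT = 295.54/13.89 = 21.28.
η_II = COP_actual/COP_Carnot = 7.254/21.28 = 0.3409.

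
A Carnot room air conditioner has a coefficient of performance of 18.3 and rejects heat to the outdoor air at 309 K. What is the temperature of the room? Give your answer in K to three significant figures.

For a Carnot refrigerator COP_R = T_C/(T_H − T_C), so T_C = COP·T_H/(1 + COP).
With T_H = 309.00 K, T_C = 18.3 × 309.00/19.30 = 292.99 K.

293 K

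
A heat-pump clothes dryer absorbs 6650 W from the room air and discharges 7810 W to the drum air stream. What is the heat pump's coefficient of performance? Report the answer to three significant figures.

The first law gives Q̇_H = Q̇_C + Ẇ, so the three rates are Q̇_C = 6650, Q̇_H = 7810, Ẇ = 1160 W.
COP_HP = Q̇_H/Ẇ = 7810/1160 = 6.733.

6.73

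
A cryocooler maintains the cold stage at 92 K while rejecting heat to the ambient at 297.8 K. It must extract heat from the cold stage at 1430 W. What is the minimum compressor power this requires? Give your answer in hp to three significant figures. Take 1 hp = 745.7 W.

4.29 hp

The reservoir spacing is ΔT = 297.8 − 92 = 205.8 K.
COP_Carnot = T_C/ΔT = 92.00/205.8 = 0.4470.
Ẇ_min = Q̇/COP_Carnot = 1430/0.4470 = 3199 W = 4.290 hp.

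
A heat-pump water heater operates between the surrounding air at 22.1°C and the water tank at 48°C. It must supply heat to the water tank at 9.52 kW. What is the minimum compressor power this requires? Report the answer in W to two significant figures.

In absolute terms T_C = 295.25 K and T_H = 321.15 K, so ΔT = 25.90 K.
COP_Carnot = T_H/ΔT = 321.15/25.90 = 12.40.
Ẇ_min = Q̇/COP_Carnot = 9.520/12.40 = 0.7678 kW = 767.8 W.

770 W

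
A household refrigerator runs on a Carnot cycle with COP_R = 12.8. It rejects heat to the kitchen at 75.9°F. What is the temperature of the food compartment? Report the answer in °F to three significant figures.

For a Carnot refrigerator COP_R = T_C/(T_H − T_C), so T_C = COP·T_H/(1 + COP).
With T_H = 297.54 K, T_C = 12.8 × 297.54/13.80 = 275.98 K.
Converting, 275.98 K = 37.09°F.

37.1 °F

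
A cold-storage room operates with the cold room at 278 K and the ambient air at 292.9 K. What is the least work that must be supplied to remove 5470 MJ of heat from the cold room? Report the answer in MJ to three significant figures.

293 MJ

The reservoir spacing is ΔT = 292.9 − 278 = 14.90 K.
The reversible limit is COP_R = T_C/ΔT = 18.66, so W_min = Q_C/COP = Q_C·ΔT/T_C.
W_min = 5470 × 14.90/278.00 = 293.2 MJ.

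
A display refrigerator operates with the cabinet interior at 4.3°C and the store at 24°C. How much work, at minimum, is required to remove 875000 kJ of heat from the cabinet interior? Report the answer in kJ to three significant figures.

In absolute terms T_C = 277.45 K and T_H = 297.15 K, so ΔT = 19.70 K.
The reversible limit is COP_R = T_C/ΔT = 14.08, so W_min = Q_C/COP = Q_C·ΔT/T_C.
W_min = 875000 × 19.70/277.45 = 62130 kJ.

62100 kJ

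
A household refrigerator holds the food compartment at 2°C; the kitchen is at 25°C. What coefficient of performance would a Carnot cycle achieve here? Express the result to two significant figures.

In absolute terms T_C = 275.15 K and T_H = 298.15 K, so ΔT = 23.00 K.
For a reversible cycle, COP_Carnot = T_C/ΔT = 275.15/23.00 = 11.96.

12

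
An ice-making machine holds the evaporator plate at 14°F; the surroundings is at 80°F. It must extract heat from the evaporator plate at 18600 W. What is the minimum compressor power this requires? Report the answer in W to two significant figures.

2600 W

In absolute terms T_C = 263.15 K and T_H = 299.82 K, so ΔT = 36.67 K.
COP_Carnot = T_C/ΔT = 263.15/36.67 = 7.177.
Ẇ_min = Q̇/COP_Carnot = 18600/7.177 = 2592 W.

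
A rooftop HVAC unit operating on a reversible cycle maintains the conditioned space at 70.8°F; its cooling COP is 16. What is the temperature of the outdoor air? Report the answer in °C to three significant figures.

40.0 °C

COP_R = T_C/(T_H − T_C) gives T_H − T_C = T_C/COP.
With T_C = 294.71 K, T_H = 294.71 × (1 + 1/16) = 313.12 K.
Converting, 313.12 K = 39.97°C.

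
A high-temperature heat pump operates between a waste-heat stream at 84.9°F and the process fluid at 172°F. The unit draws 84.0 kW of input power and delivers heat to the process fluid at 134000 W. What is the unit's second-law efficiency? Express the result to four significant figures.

0.2200

Converting, Q̇_H = 134000 W = 134.0 kW, so COP_actual = Q̇_H/Ẇ = 134.0/84.00 = 1.595.
In absolute terms T_C = 302.54 K and T_H = 350.93 K, so ΔT = 48.39 K.
COP_Carnot = T_H/ΔT = 350.93/48.39 = 7.252.
η_II = COP_actual/COP_Carnot = 1.595/7.252 = 0.2200.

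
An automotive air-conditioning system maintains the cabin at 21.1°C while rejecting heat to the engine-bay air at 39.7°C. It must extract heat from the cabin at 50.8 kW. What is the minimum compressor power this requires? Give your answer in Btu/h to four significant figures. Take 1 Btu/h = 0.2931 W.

10960 Btu/h

In absolute terms T_C = 294.25 K and T_H = 312.85 K, so ΔT = 18.60 K.
COP_Carnot = T_C/ΔT = 294.25/18.60 = 15.82.
Ẇ_min = Q̇/COP_Carnot = 50.80/15.82 = 3.211 kW = 10960 Btu/h.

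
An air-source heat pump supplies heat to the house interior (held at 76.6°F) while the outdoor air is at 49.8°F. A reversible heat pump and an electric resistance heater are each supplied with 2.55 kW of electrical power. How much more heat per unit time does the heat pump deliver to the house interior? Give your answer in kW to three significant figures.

In absolute terms T_C = 283.04 K and T_H = 297.93 K, so ΔT = 14.89 K.
COP_Carnot = T_H/ΔT = 297.93/14.89 = 20.01.
The heat pump delivers Q̇_H = COP × Ẇ = 51.03 kW; the resistance heater delivers Ẇ = 2.550 kW.
Extra = (COP − 1)·Ẇ = 48.48 kW.

48.5 kW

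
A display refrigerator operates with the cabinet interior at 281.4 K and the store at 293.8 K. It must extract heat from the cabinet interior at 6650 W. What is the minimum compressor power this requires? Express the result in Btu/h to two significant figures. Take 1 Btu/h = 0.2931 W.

1000 Btu/h

The reservoir spacing is ΔT = 293.8 − 281.4 = 12.40 K.
COP_Carnot = T_C/ΔT = 281.40/12.40 = 22.69.
Ẇ_min = Q̇/COP_Carnot = 6650/22.69 = 293.0 W = 999.8 Btu/h.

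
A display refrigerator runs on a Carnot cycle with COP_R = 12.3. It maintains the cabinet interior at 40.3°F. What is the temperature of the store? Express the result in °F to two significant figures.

81 °F

COP_R = T_C/(T_H − T_C) gives T_H − T_C = T_C/COP.
With T_C = 277.76 K, T_H = 277.76 × (1 + 1/12.3) = 300.34 K.
Converting, 300.34 K = 80.95°F.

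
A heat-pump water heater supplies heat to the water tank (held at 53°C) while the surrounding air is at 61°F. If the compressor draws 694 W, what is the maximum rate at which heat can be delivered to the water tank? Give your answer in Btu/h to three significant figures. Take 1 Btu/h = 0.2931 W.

20900 Btu/h

In absolute terms T_C = 289.26 K and T_H = 326.15 K, so ΔT = 36.89 K.
COP_Carnot = T_H/ΔT = 326.15/36.89 = 8.841.
Q̇_max = COP_Carnot × Ẇ = 8.841 × 694.0 W = 6136 W = 20930 Btu/h.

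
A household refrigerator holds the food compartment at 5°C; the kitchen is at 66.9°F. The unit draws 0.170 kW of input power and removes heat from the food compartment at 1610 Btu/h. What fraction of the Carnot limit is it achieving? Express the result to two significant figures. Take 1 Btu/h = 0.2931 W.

Converting, Q̇_C = 1610 Btu/h = 0.4719 kW, so COP_actual = Q̇_C/Ẇ = 0.4719/0.1700 = 2.776.
In absolute terms T_C = 278.15 K and T_H = 292.54 K, so ΔT = 14.39 K.
COP_Carnot = T_C/ΔT = 278.15/14.39 = 19.33.
η_II = COP_actual/COP_Carnot = 2.776/19.33 = 0.1436.

0.14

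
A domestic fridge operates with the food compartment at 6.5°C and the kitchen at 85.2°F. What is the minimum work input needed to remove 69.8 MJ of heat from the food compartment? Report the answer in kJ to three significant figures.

5750 kJ

In absolute terms T_C = 279.65 K and T_H = 302.71 K, so ΔT = 23.06 K.
The reversible limit is COP_R = T_C/ΔT = 12.13, so W_min = Q_C/COP = Q_C·ΔT/T_C.
W_min = 69.80 × 23.06/279.65 = 5.755 MJ = 5755 kJ.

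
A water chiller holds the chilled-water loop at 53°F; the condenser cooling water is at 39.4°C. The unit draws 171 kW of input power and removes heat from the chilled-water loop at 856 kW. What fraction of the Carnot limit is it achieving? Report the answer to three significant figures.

COP_actual = Q̇_C/Ẇ = 856.0/171.0 = 5.006.
In absolute terms T_C = 284.82 K and T_H = 312.55 K, so ΔT = 27.73 K.
COP_Carnot = T_C/ΔT = 284.82/27.73 = 10.27.
η_II = COP_actual/COP_Carnot = 5.006/10.27 = 0.4874.

0.487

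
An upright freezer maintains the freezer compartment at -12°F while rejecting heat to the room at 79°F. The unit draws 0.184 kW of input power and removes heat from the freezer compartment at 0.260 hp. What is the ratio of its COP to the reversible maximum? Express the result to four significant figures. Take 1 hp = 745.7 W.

0.2142

Converting, Q̇_C = 0.2600 hp = 0.1939 kW, so COP_actual = Q̇_C/Ẇ = 0.1939/0.1840 = 1.054.
In absolute terms T_C = 248.71 K and T_H = 299.26 K, so ΔT = 50.56 K.
COP_Carnot = T_C/ΔT = 248.71/50.56 = 4.919.
η_II = COP_actual/COP_Carnot = 1.054/4.919 = 0.2142.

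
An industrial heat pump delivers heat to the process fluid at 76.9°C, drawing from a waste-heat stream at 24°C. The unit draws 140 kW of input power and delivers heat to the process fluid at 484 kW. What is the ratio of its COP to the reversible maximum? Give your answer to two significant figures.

COP_actual = Q̇_H/Ẇ = 484.0/140.0 = 3.457.
In absolute terms T_C = 297.15 K and T_H = 350.05 K, so ΔT = 52.90 K.
COP_Carnot = T_H/ΔT = 350.05/52.90 = 6.617.
η_II = COP_actual/COP_Carnot = 3.457/6.617 = 0.5224.

0.52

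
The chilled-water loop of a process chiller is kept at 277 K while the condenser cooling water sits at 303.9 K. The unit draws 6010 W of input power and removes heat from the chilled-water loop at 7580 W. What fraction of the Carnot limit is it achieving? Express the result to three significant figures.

0.122

COP_actual = Q̇_C/Ẇ = 7580/6010 = 1.261.
The reservoir spacing is ΔT = 303.9 − 277 = 26.90 K.
COP_Carnot = T_C/ΔT = 277.00/26.90 = 10.30.
η_II = COP_actual/COP_Carnot = 1.261/10.30 = 0.1225.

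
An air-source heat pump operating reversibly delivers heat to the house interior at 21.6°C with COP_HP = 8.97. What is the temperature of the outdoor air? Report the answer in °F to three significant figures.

COP_HP = T_H/(T_H − T_C) gives T_H − T_C = T_H/COP.
With T_H = 294.75 K, T_C = 294.75 × (1 − 1/8.97) = 261.89 K.
Converting, 261.89 K = 11.73°F.

11.7 °F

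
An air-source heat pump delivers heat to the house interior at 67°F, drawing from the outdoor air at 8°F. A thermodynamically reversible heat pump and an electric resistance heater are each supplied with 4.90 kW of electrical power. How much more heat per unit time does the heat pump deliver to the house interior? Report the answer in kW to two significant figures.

39 kW

In absolute terms T_C = 259.82 K and T_H = 292.59 K, so ΔT = 32.78 K.
COP_Carnot = T_H/ΔT = 292.59/32.78 = 8.927.
The heat pump delivers Q̇_H = COP × Ẇ = 43.74 kW; the resistance heater delivers Ẇ = 4.900 kW.
Extra = (COP − 1)·Ẇ = 38.84 kW.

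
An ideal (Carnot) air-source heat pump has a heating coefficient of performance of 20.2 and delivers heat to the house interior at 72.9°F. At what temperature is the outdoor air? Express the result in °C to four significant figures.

COP_HP = T_H/(T_H − T_C) gives T_H − T_C = T_H/COP.
With T_H = 295.87 K, T_C = 295.87 × (1 − 1/20.2) = 281.23 K.
Converting, 281.23 K = 8.08°C.

8.075 °C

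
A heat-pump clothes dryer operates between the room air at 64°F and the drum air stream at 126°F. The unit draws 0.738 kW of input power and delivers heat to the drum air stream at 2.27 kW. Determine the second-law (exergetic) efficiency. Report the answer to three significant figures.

COP_actual = Q̇_H/Ẇ = 2.270/0.7380 = 3.076.
In absolute terms T_C = 290.93 K and T_H = 325.37 K, so ΔT = 34.44 K.
COP_Carnot = T_H/ΔT = 325.37/34.44 = 9.446.
η_II = COP_actual/COP_Carnot = 3.076/9.446 = 0.3256.

0.326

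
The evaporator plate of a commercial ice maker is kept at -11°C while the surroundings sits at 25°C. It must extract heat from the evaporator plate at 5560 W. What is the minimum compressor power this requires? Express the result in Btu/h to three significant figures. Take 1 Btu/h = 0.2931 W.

2610 Btu/h

In absolute terms T_C = 262.15 K and T_H = 298.15 K, so ΔT = 36.00 K.
COP_Carnot = T_C/ΔT = 262.15/36.00 = 7.282.
Ẇ_min = Q̇/COP_Carnot = 5560/7.282 = 763.5 W = 2605 Btu/h.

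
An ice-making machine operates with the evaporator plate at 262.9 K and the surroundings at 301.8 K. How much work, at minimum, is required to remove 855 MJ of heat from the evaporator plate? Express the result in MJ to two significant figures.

The reservoir spacing is ΔT = 301.8 − 262.9 = 38.90 K.
The reversible limit is COP_R = T_C/ΔT = 6.758, so W_min = Q_C/COP = Q_C·ΔT/T_C.
W_min = 855.0 × 38.90/262.90 = 126.5 MJ.

130 MJ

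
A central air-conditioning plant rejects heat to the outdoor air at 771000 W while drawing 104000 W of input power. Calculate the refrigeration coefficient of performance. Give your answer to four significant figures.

The first law gives Q̇_H = Q̇_C + Ẇ, so the three rates are Q̇_C = 667000, Q̇_H = 771000, Ẇ = 104000 W.
COP_R = Q̇_C/Ẇ = 667000/104000 = 6.413.

6.413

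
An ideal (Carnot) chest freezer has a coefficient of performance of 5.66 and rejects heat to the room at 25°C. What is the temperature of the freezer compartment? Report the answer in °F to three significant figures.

For a Carnot refrigerator COP_R = T_C/(T_H − T_C), so T_C = COP·T_H/(1 + COP).
With T_H = 298.15 K, T_C = 5.66 × 298.15/6.660 = 253.38 K.
Converting, 253.38 K = -3.58°F.

-3.58 °F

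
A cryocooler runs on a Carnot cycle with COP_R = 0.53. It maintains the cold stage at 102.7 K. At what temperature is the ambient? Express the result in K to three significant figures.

COP_R = T_C/(T_H − T_C) gives T_H − T_C = T_C/COP.
With T_C = 102.70 K, T_H = 102.70 × (1 + 1/0.53) = 296.47 K.

296 K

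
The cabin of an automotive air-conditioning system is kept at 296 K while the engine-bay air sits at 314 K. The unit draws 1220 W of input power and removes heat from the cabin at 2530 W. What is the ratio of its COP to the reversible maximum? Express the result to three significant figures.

COP_actual = Q̇_C/Ẇ = 2530/1220 = 2.074.
The reservoir spacing is ΔT = 314 − 296 = 18.00 K.
COP_Carnot = T_C/ΔT = 296.00/18.00 = 16.44.
η_II = COP_actual/COP_Carnot = 2.074/16.44 = 0.1261.

0.126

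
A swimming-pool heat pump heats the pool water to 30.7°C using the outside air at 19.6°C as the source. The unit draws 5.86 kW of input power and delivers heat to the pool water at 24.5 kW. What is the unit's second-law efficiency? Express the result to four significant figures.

0.1527

COP_actual = Q̇_H/Ẇ = 24.50/5.860 = 4.181.
In absolute terms T_C = 292.75 K and T_H = 303.85 K, so ΔT = 11.10 K.
COP_Carnot = T_H/ΔT = 303.85/11.10 = 27.37.
η_II = COP_actual/COP_Carnot = 4.181/27.37 = 0.1527.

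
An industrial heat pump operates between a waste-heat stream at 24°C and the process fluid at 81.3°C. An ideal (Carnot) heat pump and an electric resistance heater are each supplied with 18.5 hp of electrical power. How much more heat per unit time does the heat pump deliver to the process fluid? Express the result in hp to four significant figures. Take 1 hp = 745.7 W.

In absolute terms T_C = 297.15 K and T_H = 354.45 K, so ΔT = 57.30 K.
COP_Carnot = T_H/ΔT = 354.45/57.30 = 6.186.
The heat pump delivers Q̇_H = COP × Ẇ = 114.4 hp; the resistance heater delivers Ẇ = 18.50 hp.
Extra = (COP − 1)·Ẇ = 95.94 hp.

95.94 hp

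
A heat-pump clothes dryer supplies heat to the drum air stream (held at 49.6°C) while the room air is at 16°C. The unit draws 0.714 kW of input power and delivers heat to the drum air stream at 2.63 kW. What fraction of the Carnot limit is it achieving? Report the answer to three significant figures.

COP_actual = Q̇_H/Ẇ = 2.630/0.7140 = 3.683.
In absolute terms T_C = 289.15 K and T_H = 322.75 K, so ΔT = 33.60 K.
COP_Carnot = T_H/ΔT = 322.75/33.60 = 9.606.
η_II = COP_actual/COP_Carnot = 3.683/9.606 = 0.3835.

0.383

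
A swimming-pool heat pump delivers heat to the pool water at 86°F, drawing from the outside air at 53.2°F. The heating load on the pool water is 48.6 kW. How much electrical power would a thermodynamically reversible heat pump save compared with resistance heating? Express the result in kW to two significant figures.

46 kW

In absolute terms T_C = 284.93 K and T_H = 303.15 K, so ΔT = 18.22 K.
COP_Carnot = T_H/ΔT = 303.15/18.22 = 16.64.
Resistance heating needs Ẇ_res = Q̇_H = 48.60 kW; the reversible heat pump needs only Ẇ_hp = Q̇_H/COP = 2.921 kW.
Saving = 48.60 − 2.921 = 45.68 kW.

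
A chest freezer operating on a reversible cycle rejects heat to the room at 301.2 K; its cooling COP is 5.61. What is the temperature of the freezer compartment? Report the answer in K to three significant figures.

256 K

For a Carnot refrigerator COP_R = T_C/(T_H − T_C), so T_C = COP·T_H/(1 + COP).
With T_H = 301.20 K, T_C = 5.61 × 301.20/6.610 = 255.63 K.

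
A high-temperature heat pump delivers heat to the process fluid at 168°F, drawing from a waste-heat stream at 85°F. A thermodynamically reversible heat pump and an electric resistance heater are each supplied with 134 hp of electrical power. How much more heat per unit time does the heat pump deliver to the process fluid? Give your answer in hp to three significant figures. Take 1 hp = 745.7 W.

In absolute terms T_C = 302.59 K and T_H = 348.71 K, so ΔT = 46.11 K.
COP_Carnot = T_H/ΔT = 348.71/46.11 = 7.562.
The heat pump delivers Q̇_H = COP × Ẇ = 1013 hp; the resistance heater delivers Ẇ = 134.0 hp.
Extra = (COP − 1)·Ẇ = 879.3 hp.

879 hp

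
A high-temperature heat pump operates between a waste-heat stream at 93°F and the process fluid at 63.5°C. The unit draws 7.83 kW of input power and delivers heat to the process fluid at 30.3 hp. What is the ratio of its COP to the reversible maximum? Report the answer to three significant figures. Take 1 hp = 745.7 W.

0.254

Converting, Q̇_H = 30.30 hp = 22.59 kW, so COP_actual = Q̇_H/Ẇ = 22.59/7.830 = 2.886.
In absolute terms T_C = 307.04 K and T_H = 336.65 K, so ΔT = 29.61 K.
COP_Carnot = T_H/ΔT = 336.65/29.61 = 11.37.
η_II = COP_actual/COP_Carnot = 2.886/11.37 = 0.2538.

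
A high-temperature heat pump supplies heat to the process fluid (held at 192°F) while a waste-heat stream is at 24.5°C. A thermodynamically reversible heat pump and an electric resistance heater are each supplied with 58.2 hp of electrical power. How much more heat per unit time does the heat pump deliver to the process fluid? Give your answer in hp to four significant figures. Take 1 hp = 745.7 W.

269.0 hp

In absolute terms T_C = 297.65 K and T_H = 362.04 K, so ΔT = 64.39 K.
COP_Carnot = T_H/ΔT = 362.04/64.39 = 5.623.
The heat pump delivers Q̇_H = COP × Ẇ = 327.2 hp; the resistance heater delivers Ẇ = 58.20 hp.
Extra = (COP − 1)·Ẇ = 269.0 hp.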